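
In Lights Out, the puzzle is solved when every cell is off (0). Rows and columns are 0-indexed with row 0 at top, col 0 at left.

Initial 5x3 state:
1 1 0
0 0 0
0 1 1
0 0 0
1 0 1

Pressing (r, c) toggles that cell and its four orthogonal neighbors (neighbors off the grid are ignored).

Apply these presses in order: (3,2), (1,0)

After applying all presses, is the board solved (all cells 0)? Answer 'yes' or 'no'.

After press 1 at (3,2):
1 1 0
0 0 0
0 1 0
0 1 1
1 0 0

After press 2 at (1,0):
0 1 0
1 1 0
1 1 0
0 1 1
1 0 0

Lights still on: 8

Answer: no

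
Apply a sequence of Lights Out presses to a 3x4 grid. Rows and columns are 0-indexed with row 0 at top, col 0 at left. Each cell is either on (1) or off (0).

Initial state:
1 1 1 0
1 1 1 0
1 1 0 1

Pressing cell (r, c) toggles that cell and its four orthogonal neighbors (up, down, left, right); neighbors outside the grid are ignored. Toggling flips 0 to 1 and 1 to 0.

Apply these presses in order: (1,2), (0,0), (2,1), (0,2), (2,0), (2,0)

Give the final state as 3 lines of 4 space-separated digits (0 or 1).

Answer: 0 1 1 1
0 1 1 1
0 0 0 1

Derivation:
After press 1 at (1,2):
1 1 0 0
1 0 0 1
1 1 1 1

After press 2 at (0,0):
0 0 0 0
0 0 0 1
1 1 1 1

After press 3 at (2,1):
0 0 0 0
0 1 0 1
0 0 0 1

After press 4 at (0,2):
0 1 1 1
0 1 1 1
0 0 0 1

After press 5 at (2,0):
0 1 1 1
1 1 1 1
1 1 0 1

After press 6 at (2,0):
0 1 1 1
0 1 1 1
0 0 0 1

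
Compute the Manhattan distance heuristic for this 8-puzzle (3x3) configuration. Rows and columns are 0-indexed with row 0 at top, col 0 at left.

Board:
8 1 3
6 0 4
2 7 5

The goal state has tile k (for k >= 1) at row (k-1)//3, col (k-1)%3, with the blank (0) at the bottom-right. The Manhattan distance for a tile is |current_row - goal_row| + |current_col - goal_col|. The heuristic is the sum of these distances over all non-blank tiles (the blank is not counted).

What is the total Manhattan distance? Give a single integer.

Tile 8: (0,0)->(2,1) = 3
Tile 1: (0,1)->(0,0) = 1
Tile 3: (0,2)->(0,2) = 0
Tile 6: (1,0)->(1,2) = 2
Tile 4: (1,2)->(1,0) = 2
Tile 2: (2,0)->(0,1) = 3
Tile 7: (2,1)->(2,0) = 1
Tile 5: (2,2)->(1,1) = 2
Sum: 3 + 1 + 0 + 2 + 2 + 3 + 1 + 2 = 14

Answer: 14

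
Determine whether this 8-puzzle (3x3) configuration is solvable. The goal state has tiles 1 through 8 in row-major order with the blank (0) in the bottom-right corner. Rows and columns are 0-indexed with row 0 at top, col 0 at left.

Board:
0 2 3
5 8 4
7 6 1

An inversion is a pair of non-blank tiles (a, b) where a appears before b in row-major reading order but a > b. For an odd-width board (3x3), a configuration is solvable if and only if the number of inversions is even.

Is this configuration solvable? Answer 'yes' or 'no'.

Inversions (pairs i<j in row-major order where tile[i] > tile[j] > 0): 12
12 is even, so the puzzle is solvable.

Answer: yes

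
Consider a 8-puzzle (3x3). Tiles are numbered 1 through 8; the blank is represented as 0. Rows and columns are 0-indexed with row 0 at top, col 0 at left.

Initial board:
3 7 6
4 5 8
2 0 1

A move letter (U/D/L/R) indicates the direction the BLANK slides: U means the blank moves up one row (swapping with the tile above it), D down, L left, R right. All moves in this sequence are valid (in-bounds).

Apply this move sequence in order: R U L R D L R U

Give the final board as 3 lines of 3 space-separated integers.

After move 1 (R):
3 7 6
4 5 8
2 1 0

After move 2 (U):
3 7 6
4 5 0
2 1 8

After move 3 (L):
3 7 6
4 0 5
2 1 8

After move 4 (R):
3 7 6
4 5 0
2 1 8

After move 5 (D):
3 7 6
4 5 8
2 1 0

After move 6 (L):
3 7 6
4 5 8
2 0 1

After move 7 (R):
3 7 6
4 5 8
2 1 0

After move 8 (U):
3 7 6
4 5 0
2 1 8

Answer: 3 7 6
4 5 0
2 1 8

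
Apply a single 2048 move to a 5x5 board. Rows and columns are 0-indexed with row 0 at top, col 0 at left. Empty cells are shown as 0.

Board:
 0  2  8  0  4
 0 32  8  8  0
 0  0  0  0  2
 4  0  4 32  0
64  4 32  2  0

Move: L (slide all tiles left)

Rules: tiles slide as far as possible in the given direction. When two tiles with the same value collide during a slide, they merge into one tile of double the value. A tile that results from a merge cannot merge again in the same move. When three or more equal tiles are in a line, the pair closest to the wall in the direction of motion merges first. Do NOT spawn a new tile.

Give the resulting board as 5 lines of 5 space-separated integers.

Answer:  2  8  4  0  0
32 16  0  0  0
 2  0  0  0  0
 8 32  0  0  0
64  4 32  2  0

Derivation:
Slide left:
row 0: [0, 2, 8, 0, 4] -> [2, 8, 4, 0, 0]
row 1: [0, 32, 8, 8, 0] -> [32, 16, 0, 0, 0]
row 2: [0, 0, 0, 0, 2] -> [2, 0, 0, 0, 0]
row 3: [4, 0, 4, 32, 0] -> [8, 32, 0, 0, 0]
row 4: [64, 4, 32, 2, 0] -> [64, 4, 32, 2, 0]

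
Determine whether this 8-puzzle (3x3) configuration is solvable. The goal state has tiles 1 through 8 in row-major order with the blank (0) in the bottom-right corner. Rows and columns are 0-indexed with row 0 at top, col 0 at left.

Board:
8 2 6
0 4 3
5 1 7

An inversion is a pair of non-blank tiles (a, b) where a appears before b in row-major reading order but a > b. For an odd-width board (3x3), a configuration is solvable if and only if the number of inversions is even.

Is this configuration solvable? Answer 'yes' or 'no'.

Inversions (pairs i<j in row-major order where tile[i] > tile[j] > 0): 16
16 is even, so the puzzle is solvable.

Answer: yes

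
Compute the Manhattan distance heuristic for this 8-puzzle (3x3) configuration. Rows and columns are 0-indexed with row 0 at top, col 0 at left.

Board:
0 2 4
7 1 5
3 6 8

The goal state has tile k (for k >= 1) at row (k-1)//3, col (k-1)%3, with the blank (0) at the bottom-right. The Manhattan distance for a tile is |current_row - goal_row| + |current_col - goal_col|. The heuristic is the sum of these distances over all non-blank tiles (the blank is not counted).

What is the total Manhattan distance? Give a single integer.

Tile 2: at (0,1), goal (0,1), distance |0-0|+|1-1| = 0
Tile 4: at (0,2), goal (1,0), distance |0-1|+|2-0| = 3
Tile 7: at (1,0), goal (2,0), distance |1-2|+|0-0| = 1
Tile 1: at (1,1), goal (0,0), distance |1-0|+|1-0| = 2
Tile 5: at (1,2), goal (1,1), distance |1-1|+|2-1| = 1
Tile 3: at (2,0), goal (0,2), distance |2-0|+|0-2| = 4
Tile 6: at (2,1), goal (1,2), distance |2-1|+|1-2| = 2
Tile 8: at (2,2), goal (2,1), distance |2-2|+|2-1| = 1
Sum: 0 + 3 + 1 + 2 + 1 + 4 + 2 + 1 = 14

Answer: 14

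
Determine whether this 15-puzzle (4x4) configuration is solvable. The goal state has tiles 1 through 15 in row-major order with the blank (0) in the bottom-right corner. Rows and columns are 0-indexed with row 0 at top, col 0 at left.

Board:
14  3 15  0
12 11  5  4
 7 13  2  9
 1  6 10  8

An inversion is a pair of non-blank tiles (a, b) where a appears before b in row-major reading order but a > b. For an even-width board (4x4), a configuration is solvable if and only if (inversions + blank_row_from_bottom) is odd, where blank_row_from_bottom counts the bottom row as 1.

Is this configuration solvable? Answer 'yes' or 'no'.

Answer: yes

Derivation:
Inversions: 65
Blank is in row 0 (0-indexed from top), which is row 4 counting from the bottom (bottom = 1).
65 + 4 = 69, which is odd, so the puzzle is solvable.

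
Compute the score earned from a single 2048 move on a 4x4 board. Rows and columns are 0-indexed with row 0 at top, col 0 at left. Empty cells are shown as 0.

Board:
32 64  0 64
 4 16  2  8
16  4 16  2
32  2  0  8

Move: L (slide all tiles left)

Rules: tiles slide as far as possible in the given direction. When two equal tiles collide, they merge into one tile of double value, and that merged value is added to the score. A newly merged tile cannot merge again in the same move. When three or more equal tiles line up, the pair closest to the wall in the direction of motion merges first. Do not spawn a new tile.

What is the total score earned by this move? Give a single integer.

Answer: 128

Derivation:
Slide left:
row 0: [32, 64, 0, 64] -> [32, 128, 0, 0]  score +128 (running 128)
row 1: [4, 16, 2, 8] -> [4, 16, 2, 8]  score +0 (running 128)
row 2: [16, 4, 16, 2] -> [16, 4, 16, 2]  score +0 (running 128)
row 3: [32, 2, 0, 8] -> [32, 2, 8, 0]  score +0 (running 128)
Board after move:
 32 128   0   0
  4  16   2   8
 16   4  16   2
 32   2   8   0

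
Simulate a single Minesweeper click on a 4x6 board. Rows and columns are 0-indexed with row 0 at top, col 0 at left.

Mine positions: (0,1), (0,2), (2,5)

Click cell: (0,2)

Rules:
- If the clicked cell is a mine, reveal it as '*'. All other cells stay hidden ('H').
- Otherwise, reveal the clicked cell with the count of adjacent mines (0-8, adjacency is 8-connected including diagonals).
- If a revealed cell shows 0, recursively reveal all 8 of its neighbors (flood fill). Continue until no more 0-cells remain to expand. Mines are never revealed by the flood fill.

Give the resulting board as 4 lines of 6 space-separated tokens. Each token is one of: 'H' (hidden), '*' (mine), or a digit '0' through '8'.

H H * H H H
H H H H H H
H H H H H H
H H H H H H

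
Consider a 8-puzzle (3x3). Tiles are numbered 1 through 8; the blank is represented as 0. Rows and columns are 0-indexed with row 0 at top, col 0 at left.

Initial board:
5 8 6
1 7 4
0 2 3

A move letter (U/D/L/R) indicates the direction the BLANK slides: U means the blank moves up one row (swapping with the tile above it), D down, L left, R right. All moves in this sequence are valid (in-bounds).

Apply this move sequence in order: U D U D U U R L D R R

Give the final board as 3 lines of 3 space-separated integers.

After move 1 (U):
5 8 6
0 7 4
1 2 3

After move 2 (D):
5 8 6
1 7 4
0 2 3

After move 3 (U):
5 8 6
0 7 4
1 2 3

After move 4 (D):
5 8 6
1 7 4
0 2 3

After move 5 (U):
5 8 6
0 7 4
1 2 3

After move 6 (U):
0 8 6
5 7 4
1 2 3

After move 7 (R):
8 0 6
5 7 4
1 2 3

After move 8 (L):
0 8 6
5 7 4
1 2 3

After move 9 (D):
5 8 6
0 7 4
1 2 3

After move 10 (R):
5 8 6
7 0 4
1 2 3

After move 11 (R):
5 8 6
7 4 0
1 2 3

Answer: 5 8 6
7 4 0
1 2 3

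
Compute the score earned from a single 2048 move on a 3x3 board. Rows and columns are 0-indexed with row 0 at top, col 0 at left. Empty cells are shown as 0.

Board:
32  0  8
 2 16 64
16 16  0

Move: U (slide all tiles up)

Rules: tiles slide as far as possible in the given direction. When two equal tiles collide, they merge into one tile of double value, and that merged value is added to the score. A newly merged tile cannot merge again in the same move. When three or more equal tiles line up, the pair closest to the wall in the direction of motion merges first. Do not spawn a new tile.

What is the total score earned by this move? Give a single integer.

Slide up:
col 0: [32, 2, 16] -> [32, 2, 16]  score +0 (running 0)
col 1: [0, 16, 16] -> [32, 0, 0]  score +32 (running 32)
col 2: [8, 64, 0] -> [8, 64, 0]  score +0 (running 32)
Board after move:
32 32  8
 2  0 64
16  0  0

Answer: 32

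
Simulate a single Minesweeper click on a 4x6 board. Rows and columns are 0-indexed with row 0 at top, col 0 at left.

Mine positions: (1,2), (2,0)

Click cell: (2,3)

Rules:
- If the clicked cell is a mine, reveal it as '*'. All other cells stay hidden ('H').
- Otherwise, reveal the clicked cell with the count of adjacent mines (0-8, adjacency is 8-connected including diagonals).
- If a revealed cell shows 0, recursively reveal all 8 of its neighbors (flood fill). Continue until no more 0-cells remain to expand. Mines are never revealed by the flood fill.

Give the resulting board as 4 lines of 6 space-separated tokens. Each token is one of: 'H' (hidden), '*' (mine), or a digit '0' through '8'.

H H H H H H
H H H H H H
H H H 1 H H
H H H H H H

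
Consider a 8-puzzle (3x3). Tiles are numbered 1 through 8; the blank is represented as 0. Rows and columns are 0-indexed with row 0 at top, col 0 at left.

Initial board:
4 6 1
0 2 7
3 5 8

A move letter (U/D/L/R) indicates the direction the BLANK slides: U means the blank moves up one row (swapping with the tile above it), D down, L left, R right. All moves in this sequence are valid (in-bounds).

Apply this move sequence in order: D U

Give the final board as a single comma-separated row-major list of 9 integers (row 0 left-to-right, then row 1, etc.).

After move 1 (D):
4 6 1
3 2 7
0 5 8

After move 2 (U):
4 6 1
0 2 7
3 5 8

Answer: 4, 6, 1, 0, 2, 7, 3, 5, 8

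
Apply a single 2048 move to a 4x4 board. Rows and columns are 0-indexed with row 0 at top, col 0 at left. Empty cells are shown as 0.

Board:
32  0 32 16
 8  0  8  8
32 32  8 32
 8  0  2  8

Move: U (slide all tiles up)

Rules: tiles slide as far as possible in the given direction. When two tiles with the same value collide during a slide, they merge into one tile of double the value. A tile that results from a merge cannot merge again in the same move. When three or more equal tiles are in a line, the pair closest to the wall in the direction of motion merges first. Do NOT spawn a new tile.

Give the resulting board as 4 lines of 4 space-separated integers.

Slide up:
col 0: [32, 8, 32, 8] -> [32, 8, 32, 8]
col 1: [0, 0, 32, 0] -> [32, 0, 0, 0]
col 2: [32, 8, 8, 2] -> [32, 16, 2, 0]
col 3: [16, 8, 32, 8] -> [16, 8, 32, 8]

Answer: 32 32 32 16
 8  0 16  8
32  0  2 32
 8  0  0  8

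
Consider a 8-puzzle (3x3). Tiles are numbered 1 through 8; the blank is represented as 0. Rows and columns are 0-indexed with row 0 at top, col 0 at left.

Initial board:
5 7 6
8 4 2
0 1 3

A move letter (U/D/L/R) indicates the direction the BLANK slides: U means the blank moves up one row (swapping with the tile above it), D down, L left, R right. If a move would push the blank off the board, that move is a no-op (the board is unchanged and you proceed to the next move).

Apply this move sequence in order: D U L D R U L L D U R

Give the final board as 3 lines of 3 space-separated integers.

Answer: 5 7 6
8 0 2
1 4 3

Derivation:
After move 1 (D):
5 7 6
8 4 2
0 1 3

After move 2 (U):
5 7 6
0 4 2
8 1 3

After move 3 (L):
5 7 6
0 4 2
8 1 3

After move 4 (D):
5 7 6
8 4 2
0 1 3

After move 5 (R):
5 7 6
8 4 2
1 0 3

After move 6 (U):
5 7 6
8 0 2
1 4 3

After move 7 (L):
5 7 6
0 8 2
1 4 3

After move 8 (L):
5 7 6
0 8 2
1 4 3

After move 9 (D):
5 7 6
1 8 2
0 4 3

After move 10 (U):
5 7 6
0 8 2
1 4 3

After move 11 (R):
5 7 6
8 0 2
1 4 3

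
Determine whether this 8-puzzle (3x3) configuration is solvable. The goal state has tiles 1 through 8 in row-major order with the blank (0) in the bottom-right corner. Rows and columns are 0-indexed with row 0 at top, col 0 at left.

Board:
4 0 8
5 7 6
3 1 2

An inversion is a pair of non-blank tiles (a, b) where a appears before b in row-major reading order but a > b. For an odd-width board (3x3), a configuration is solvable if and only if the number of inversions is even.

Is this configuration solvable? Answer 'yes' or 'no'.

Inversions (pairs i<j in row-major order where tile[i] > tile[j] > 0): 21
21 is odd, so the puzzle is not solvable.

Answer: no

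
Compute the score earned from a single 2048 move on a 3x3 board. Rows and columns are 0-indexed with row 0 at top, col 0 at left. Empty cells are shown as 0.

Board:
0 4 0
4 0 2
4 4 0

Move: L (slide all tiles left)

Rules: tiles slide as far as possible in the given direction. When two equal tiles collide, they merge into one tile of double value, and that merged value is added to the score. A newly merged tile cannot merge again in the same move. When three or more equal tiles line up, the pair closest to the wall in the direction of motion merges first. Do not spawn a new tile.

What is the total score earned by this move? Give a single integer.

Answer: 8

Derivation:
Slide left:
row 0: [0, 4, 0] -> [4, 0, 0]  score +0 (running 0)
row 1: [4, 0, 2] -> [4, 2, 0]  score +0 (running 0)
row 2: [4, 4, 0] -> [8, 0, 0]  score +8 (running 8)
Board after move:
4 0 0
4 2 0
8 0 0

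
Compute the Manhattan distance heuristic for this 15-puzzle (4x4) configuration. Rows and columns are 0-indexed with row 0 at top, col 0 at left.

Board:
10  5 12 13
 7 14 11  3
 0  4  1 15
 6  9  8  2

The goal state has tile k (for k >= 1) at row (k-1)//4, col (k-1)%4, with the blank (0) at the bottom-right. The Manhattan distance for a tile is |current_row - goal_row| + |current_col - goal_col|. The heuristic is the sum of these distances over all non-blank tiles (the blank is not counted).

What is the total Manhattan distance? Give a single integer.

Tile 10: at (0,0), goal (2,1), distance |0-2|+|0-1| = 3
Tile 5: at (0,1), goal (1,0), distance |0-1|+|1-0| = 2
Tile 12: at (0,2), goal (2,3), distance |0-2|+|2-3| = 3
Tile 13: at (0,3), goal (3,0), distance |0-3|+|3-0| = 6
Tile 7: at (1,0), goal (1,2), distance |1-1|+|0-2| = 2
Tile 14: at (1,1), goal (3,1), distance |1-3|+|1-1| = 2
Tile 11: at (1,2), goal (2,2), distance |1-2|+|2-2| = 1
Tile 3: at (1,3), goal (0,2), distance |1-0|+|3-2| = 2
Tile 4: at (2,1), goal (0,3), distance |2-0|+|1-3| = 4
Tile 1: at (2,2), goal (0,0), distance |2-0|+|2-0| = 4
Tile 15: at (2,3), goal (3,2), distance |2-3|+|3-2| = 2
Tile 6: at (3,0), goal (1,1), distance |3-1|+|0-1| = 3
Tile 9: at (3,1), goal (2,0), distance |3-2|+|1-0| = 2
Tile 8: at (3,2), goal (1,3), distance |3-1|+|2-3| = 3
Tile 2: at (3,3), goal (0,1), distance |3-0|+|3-1| = 5
Sum: 3 + 2 + 3 + 6 + 2 + 2 + 1 + 2 + 4 + 4 + 2 + 3 + 2 + 3 + 5 = 44

Answer: 44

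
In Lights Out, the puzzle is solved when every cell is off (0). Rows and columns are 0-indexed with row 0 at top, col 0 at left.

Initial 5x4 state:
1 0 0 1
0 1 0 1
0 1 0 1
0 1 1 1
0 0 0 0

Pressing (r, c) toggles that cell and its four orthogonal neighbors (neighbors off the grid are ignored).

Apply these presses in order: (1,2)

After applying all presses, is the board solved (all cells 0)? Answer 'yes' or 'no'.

Answer: no

Derivation:
After press 1 at (1,2):
1 0 1 1
0 0 1 0
0 1 1 1
0 1 1 1
0 0 0 0

Lights still on: 10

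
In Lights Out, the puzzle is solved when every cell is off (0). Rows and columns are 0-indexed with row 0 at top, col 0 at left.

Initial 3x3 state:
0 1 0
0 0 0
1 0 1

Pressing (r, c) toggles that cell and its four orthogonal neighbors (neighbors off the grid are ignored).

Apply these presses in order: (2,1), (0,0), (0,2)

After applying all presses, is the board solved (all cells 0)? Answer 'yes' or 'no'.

Answer: no

Derivation:
After press 1 at (2,1):
0 1 0
0 1 0
0 1 0

After press 2 at (0,0):
1 0 0
1 1 0
0 1 0

After press 3 at (0,2):
1 1 1
1 1 1
0 1 0

Lights still on: 7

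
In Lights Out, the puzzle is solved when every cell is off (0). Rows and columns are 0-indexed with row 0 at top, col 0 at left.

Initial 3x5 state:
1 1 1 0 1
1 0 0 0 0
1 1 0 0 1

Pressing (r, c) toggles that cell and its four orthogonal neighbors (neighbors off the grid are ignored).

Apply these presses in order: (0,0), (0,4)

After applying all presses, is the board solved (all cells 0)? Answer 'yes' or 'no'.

After press 1 at (0,0):
0 0 1 0 1
0 0 0 0 0
1 1 0 0 1

After press 2 at (0,4):
0 0 1 1 0
0 0 0 0 1
1 1 0 0 1

Lights still on: 6

Answer: no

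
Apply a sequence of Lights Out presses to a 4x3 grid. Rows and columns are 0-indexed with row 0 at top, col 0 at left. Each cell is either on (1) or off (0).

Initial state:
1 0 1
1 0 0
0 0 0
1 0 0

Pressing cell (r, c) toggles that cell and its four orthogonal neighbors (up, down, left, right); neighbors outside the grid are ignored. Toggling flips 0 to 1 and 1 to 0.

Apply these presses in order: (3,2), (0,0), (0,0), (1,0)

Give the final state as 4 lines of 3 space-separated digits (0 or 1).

Answer: 0 0 1
0 1 0
1 0 1
1 1 1

Derivation:
After press 1 at (3,2):
1 0 1
1 0 0
0 0 1
1 1 1

After press 2 at (0,0):
0 1 1
0 0 0
0 0 1
1 1 1

After press 3 at (0,0):
1 0 1
1 0 0
0 0 1
1 1 1

After press 4 at (1,0):
0 0 1
0 1 0
1 0 1
1 1 1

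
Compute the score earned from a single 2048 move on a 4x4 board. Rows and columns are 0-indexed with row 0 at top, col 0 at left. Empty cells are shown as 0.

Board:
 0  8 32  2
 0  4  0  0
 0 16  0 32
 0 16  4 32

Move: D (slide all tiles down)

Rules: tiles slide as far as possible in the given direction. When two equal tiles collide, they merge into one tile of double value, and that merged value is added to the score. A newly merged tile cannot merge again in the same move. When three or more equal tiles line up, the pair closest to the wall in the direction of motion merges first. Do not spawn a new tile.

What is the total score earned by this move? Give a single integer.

Answer: 96

Derivation:
Slide down:
col 0: [0, 0, 0, 0] -> [0, 0, 0, 0]  score +0 (running 0)
col 1: [8, 4, 16, 16] -> [0, 8, 4, 32]  score +32 (running 32)
col 2: [32, 0, 0, 4] -> [0, 0, 32, 4]  score +0 (running 32)
col 3: [2, 0, 32, 32] -> [0, 0, 2, 64]  score +64 (running 96)
Board after move:
 0  0  0  0
 0  8  0  0
 0  4 32  2
 0 32  4 64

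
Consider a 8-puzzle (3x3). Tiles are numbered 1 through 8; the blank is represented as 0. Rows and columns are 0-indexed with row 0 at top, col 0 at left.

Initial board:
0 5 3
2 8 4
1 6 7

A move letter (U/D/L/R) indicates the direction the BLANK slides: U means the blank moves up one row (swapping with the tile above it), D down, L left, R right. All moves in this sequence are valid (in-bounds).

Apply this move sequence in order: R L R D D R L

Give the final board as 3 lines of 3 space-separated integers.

Answer: 5 8 3
2 6 4
1 0 7

Derivation:
After move 1 (R):
5 0 3
2 8 4
1 6 7

After move 2 (L):
0 5 3
2 8 4
1 6 7

After move 3 (R):
5 0 3
2 8 4
1 6 7

After move 4 (D):
5 8 3
2 0 4
1 6 7

After move 5 (D):
5 8 3
2 6 4
1 0 7

After move 6 (R):
5 8 3
2 6 4
1 7 0

After move 7 (L):
5 8 3
2 6 4
1 0 7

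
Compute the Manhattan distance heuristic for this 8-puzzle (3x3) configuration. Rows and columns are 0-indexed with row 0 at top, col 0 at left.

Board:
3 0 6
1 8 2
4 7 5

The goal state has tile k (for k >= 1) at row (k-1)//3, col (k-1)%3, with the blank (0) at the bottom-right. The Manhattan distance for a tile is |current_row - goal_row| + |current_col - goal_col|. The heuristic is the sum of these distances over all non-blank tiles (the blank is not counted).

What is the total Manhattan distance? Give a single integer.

Tile 3: at (0,0), goal (0,2), distance |0-0|+|0-2| = 2
Tile 6: at (0,2), goal (1,2), distance |0-1|+|2-2| = 1
Tile 1: at (1,0), goal (0,0), distance |1-0|+|0-0| = 1
Tile 8: at (1,1), goal (2,1), distance |1-2|+|1-1| = 1
Tile 2: at (1,2), goal (0,1), distance |1-0|+|2-1| = 2
Tile 4: at (2,0), goal (1,0), distance |2-1|+|0-0| = 1
Tile 7: at (2,1), goal (2,0), distance |2-2|+|1-0| = 1
Tile 5: at (2,2), goal (1,1), distance |2-1|+|2-1| = 2
Sum: 2 + 1 + 1 + 1 + 2 + 1 + 1 + 2 = 11

Answer: 11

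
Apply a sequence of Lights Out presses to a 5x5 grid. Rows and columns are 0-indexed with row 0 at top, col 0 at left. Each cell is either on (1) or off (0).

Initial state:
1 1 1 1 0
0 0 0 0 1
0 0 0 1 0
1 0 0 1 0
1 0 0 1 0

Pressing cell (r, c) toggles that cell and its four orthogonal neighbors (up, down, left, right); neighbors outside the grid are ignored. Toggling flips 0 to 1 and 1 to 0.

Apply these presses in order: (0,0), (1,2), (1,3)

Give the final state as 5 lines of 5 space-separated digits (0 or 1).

After press 1 at (0,0):
0 0 1 1 0
1 0 0 0 1
0 0 0 1 0
1 0 0 1 0
1 0 0 1 0

After press 2 at (1,2):
0 0 0 1 0
1 1 1 1 1
0 0 1 1 0
1 0 0 1 0
1 0 0 1 0

After press 3 at (1,3):
0 0 0 0 0
1 1 0 0 0
0 0 1 0 0
1 0 0 1 0
1 0 0 1 0

Answer: 0 0 0 0 0
1 1 0 0 0
0 0 1 0 0
1 0 0 1 0
1 0 0 1 0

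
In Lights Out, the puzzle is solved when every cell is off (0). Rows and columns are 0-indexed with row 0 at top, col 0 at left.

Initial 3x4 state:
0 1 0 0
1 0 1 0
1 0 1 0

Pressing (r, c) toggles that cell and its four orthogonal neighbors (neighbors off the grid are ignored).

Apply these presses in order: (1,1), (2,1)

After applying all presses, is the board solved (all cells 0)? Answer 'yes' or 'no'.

Answer: yes

Derivation:
After press 1 at (1,1):
0 0 0 0
0 1 0 0
1 1 1 0

After press 2 at (2,1):
0 0 0 0
0 0 0 0
0 0 0 0

Lights still on: 0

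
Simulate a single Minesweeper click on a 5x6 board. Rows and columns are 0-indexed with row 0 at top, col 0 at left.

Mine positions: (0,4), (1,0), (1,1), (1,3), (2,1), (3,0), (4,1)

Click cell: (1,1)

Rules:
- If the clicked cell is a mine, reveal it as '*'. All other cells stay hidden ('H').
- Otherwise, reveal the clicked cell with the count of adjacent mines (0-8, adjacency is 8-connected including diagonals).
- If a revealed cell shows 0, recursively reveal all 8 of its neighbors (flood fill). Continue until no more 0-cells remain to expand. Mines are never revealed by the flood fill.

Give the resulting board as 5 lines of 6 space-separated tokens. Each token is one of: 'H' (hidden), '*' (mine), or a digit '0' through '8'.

H H H H H H
H * H H H H
H H H H H H
H H H H H H
H H H H H H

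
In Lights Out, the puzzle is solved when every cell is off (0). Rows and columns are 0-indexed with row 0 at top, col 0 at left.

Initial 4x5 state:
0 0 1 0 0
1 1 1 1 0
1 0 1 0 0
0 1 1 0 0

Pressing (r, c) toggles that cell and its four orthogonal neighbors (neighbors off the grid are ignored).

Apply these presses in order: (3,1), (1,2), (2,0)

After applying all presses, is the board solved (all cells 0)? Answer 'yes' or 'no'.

Answer: yes

Derivation:
After press 1 at (3,1):
0 0 1 0 0
1 1 1 1 0
1 1 1 0 0
1 0 0 0 0

After press 2 at (1,2):
0 0 0 0 0
1 0 0 0 0
1 1 0 0 0
1 0 0 0 0

After press 3 at (2,0):
0 0 0 0 0
0 0 0 0 0
0 0 0 0 0
0 0 0 0 0

Lights still on: 0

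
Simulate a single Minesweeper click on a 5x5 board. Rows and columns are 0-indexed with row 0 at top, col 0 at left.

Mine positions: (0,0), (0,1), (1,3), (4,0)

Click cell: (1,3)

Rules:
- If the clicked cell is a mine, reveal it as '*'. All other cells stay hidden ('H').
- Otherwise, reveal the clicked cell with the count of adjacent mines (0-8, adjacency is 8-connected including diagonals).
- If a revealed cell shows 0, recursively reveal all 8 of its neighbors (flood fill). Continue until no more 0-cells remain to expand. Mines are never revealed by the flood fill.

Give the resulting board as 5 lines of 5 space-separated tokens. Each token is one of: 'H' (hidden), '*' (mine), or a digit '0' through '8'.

H H H H H
H H H * H
H H H H H
H H H H H
H H H H H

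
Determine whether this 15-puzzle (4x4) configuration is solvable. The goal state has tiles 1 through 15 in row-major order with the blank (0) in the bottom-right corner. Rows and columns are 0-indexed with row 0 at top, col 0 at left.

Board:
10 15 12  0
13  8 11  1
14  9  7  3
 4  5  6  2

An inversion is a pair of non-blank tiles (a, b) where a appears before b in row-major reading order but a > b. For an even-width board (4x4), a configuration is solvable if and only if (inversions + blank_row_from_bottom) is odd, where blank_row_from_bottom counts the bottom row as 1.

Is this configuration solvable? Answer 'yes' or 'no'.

Inversions: 79
Blank is in row 0 (0-indexed from top), which is row 4 counting from the bottom (bottom = 1).
79 + 4 = 83, which is odd, so the puzzle is solvable.

Answer: yes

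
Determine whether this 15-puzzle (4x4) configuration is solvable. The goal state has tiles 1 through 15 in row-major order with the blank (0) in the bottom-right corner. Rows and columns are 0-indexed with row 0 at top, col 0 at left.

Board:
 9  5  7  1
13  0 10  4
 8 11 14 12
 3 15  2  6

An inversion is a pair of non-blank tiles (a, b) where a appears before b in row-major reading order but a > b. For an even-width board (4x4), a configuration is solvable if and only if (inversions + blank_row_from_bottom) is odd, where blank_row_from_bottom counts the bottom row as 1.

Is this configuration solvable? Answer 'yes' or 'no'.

Inversions: 48
Blank is in row 1 (0-indexed from top), which is row 3 counting from the bottom (bottom = 1).
48 + 3 = 51, which is odd, so the puzzle is solvable.

Answer: yes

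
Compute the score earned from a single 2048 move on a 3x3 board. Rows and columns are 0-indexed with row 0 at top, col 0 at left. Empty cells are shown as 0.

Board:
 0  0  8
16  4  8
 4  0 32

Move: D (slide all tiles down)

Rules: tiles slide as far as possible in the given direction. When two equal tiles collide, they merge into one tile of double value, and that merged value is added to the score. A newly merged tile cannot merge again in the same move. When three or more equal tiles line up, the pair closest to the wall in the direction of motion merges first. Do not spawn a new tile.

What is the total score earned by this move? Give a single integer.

Slide down:
col 0: [0, 16, 4] -> [0, 16, 4]  score +0 (running 0)
col 1: [0, 4, 0] -> [0, 0, 4]  score +0 (running 0)
col 2: [8, 8, 32] -> [0, 16, 32]  score +16 (running 16)
Board after move:
 0  0  0
16  0 16
 4  4 32

Answer: 16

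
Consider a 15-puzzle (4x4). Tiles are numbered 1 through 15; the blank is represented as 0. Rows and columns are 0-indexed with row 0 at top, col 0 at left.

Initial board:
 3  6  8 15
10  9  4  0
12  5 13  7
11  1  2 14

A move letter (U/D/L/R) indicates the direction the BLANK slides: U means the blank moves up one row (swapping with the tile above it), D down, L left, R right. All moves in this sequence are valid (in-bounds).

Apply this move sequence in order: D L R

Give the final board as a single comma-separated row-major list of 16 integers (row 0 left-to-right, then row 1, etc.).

After move 1 (D):
 3  6  8 15
10  9  4  7
12  5 13  0
11  1  2 14

After move 2 (L):
 3  6  8 15
10  9  4  7
12  5  0 13
11  1  2 14

After move 3 (R):
 3  6  8 15
10  9  4  7
12  5 13  0
11  1  2 14

Answer: 3, 6, 8, 15, 10, 9, 4, 7, 12, 5, 13, 0, 11, 1, 2, 14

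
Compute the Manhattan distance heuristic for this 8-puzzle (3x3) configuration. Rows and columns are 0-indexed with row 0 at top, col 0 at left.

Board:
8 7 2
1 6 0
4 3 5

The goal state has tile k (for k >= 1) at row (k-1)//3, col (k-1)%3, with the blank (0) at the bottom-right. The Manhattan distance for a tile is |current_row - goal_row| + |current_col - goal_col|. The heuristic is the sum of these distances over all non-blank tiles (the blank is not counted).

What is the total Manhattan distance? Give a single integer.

Answer: 15

Derivation:
Tile 8: (0,0)->(2,1) = 3
Tile 7: (0,1)->(2,0) = 3
Tile 2: (0,2)->(0,1) = 1
Tile 1: (1,0)->(0,0) = 1
Tile 6: (1,1)->(1,2) = 1
Tile 4: (2,0)->(1,0) = 1
Tile 3: (2,1)->(0,2) = 3
Tile 5: (2,2)->(1,1) = 2
Sum: 3 + 3 + 1 + 1 + 1 + 1 + 3 + 2 = 15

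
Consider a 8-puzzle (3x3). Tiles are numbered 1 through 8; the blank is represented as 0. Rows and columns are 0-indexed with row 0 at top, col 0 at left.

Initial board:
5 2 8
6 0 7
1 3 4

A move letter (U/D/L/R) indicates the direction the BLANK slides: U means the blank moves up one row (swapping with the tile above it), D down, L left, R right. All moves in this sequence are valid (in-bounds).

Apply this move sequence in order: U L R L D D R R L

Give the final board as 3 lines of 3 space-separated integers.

Answer: 6 5 8
1 2 7
3 0 4

Derivation:
After move 1 (U):
5 0 8
6 2 7
1 3 4

After move 2 (L):
0 5 8
6 2 7
1 3 4

After move 3 (R):
5 0 8
6 2 7
1 3 4

After move 4 (L):
0 5 8
6 2 7
1 3 4

After move 5 (D):
6 5 8
0 2 7
1 3 4

After move 6 (D):
6 5 8
1 2 7
0 3 4

After move 7 (R):
6 5 8
1 2 7
3 0 4

After move 8 (R):
6 5 8
1 2 7
3 4 0

After move 9 (L):
6 5 8
1 2 7
3 0 4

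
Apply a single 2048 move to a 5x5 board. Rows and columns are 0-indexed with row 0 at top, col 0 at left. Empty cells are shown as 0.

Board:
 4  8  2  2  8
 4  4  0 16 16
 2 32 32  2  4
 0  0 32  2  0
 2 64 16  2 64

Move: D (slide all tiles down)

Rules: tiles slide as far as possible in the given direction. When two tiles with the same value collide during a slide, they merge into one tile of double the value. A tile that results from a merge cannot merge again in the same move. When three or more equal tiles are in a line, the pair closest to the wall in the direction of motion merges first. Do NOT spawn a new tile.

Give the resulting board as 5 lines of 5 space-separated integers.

Slide down:
col 0: [4, 4, 2, 0, 2] -> [0, 0, 0, 8, 4]
col 1: [8, 4, 32, 0, 64] -> [0, 8, 4, 32, 64]
col 2: [2, 0, 32, 32, 16] -> [0, 0, 2, 64, 16]
col 3: [2, 16, 2, 2, 2] -> [0, 2, 16, 2, 4]
col 4: [8, 16, 4, 0, 64] -> [0, 8, 16, 4, 64]

Answer:  0  0  0  0  0
 0  8  0  2  8
 0  4  2 16 16
 8 32 64  2  4
 4 64 16  4 64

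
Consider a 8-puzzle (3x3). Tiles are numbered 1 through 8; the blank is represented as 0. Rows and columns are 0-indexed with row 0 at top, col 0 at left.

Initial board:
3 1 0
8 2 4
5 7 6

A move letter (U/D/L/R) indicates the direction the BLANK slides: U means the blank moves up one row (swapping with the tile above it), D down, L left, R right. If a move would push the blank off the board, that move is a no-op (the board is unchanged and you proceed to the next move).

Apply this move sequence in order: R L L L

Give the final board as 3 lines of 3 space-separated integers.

Answer: 0 3 1
8 2 4
5 7 6

Derivation:
After move 1 (R):
3 1 0
8 2 4
5 7 6

After move 2 (L):
3 0 1
8 2 4
5 7 6

After move 3 (L):
0 3 1
8 2 4
5 7 6

After move 4 (L):
0 3 1
8 2 4
5 7 6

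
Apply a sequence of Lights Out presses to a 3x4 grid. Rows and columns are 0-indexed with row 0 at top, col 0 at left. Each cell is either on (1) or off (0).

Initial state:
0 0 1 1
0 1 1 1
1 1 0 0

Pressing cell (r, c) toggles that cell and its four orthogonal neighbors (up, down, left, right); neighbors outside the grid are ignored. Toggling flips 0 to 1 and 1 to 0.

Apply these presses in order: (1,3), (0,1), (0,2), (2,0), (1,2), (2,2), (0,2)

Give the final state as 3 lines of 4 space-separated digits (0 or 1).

After press 1 at (1,3):
0 0 1 0
0 1 0 0
1 1 0 1

After press 2 at (0,1):
1 1 0 0
0 0 0 0
1 1 0 1

After press 3 at (0,2):
1 0 1 1
0 0 1 0
1 1 0 1

After press 4 at (2,0):
1 0 1 1
1 0 1 0
0 0 0 1

After press 5 at (1,2):
1 0 0 1
1 1 0 1
0 0 1 1

After press 6 at (2,2):
1 0 0 1
1 1 1 1
0 1 0 0

After press 7 at (0,2):
1 1 1 0
1 1 0 1
0 1 0 0

Answer: 1 1 1 0
1 1 0 1
0 1 0 0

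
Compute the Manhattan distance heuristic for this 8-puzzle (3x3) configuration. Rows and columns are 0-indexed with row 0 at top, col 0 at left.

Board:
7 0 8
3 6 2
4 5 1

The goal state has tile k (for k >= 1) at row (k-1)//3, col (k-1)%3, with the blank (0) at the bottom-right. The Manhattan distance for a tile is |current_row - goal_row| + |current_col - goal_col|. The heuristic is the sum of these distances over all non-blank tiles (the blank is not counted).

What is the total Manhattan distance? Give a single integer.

Tile 7: at (0,0), goal (2,0), distance |0-2|+|0-0| = 2
Tile 8: at (0,2), goal (2,1), distance |0-2|+|2-1| = 3
Tile 3: at (1,0), goal (0,2), distance |1-0|+|0-2| = 3
Tile 6: at (1,1), goal (1,2), distance |1-1|+|1-2| = 1
Tile 2: at (1,2), goal (0,1), distance |1-0|+|2-1| = 2
Tile 4: at (2,0), goal (1,0), distance |2-1|+|0-0| = 1
Tile 5: at (2,1), goal (1,1), distance |2-1|+|1-1| = 1
Tile 1: at (2,2), goal (0,0), distance |2-0|+|2-0| = 4
Sum: 2 + 3 + 3 + 1 + 2 + 1 + 1 + 4 = 17

Answer: 17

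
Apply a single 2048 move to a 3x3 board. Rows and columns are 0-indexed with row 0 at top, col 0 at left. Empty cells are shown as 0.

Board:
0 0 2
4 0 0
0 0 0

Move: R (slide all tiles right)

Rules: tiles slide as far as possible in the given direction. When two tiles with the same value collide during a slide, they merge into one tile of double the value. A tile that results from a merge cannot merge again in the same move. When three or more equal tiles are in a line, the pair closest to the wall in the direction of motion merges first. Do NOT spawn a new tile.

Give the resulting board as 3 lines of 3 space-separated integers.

Slide right:
row 0: [0, 0, 2] -> [0, 0, 2]
row 1: [4, 0, 0] -> [0, 0, 4]
row 2: [0, 0, 0] -> [0, 0, 0]

Answer: 0 0 2
0 0 4
0 0 0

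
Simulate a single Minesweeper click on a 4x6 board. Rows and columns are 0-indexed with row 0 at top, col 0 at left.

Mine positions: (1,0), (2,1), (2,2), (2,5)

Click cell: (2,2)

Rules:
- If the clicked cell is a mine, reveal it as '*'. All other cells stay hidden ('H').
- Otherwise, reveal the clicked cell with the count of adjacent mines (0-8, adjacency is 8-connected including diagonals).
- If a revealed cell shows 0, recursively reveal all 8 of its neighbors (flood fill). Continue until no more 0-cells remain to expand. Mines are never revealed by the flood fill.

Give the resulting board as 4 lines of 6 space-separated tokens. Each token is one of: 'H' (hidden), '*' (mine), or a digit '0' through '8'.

H H H H H H
H H H H H H
H H * H H H
H H H H H H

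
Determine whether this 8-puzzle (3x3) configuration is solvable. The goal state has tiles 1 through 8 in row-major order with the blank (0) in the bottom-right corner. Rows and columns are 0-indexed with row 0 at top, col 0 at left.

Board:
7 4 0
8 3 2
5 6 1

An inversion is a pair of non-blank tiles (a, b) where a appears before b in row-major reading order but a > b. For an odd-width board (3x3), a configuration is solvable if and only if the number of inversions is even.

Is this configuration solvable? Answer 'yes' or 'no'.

Inversions (pairs i<j in row-major order where tile[i] > tile[j] > 0): 19
19 is odd, so the puzzle is not solvable.

Answer: no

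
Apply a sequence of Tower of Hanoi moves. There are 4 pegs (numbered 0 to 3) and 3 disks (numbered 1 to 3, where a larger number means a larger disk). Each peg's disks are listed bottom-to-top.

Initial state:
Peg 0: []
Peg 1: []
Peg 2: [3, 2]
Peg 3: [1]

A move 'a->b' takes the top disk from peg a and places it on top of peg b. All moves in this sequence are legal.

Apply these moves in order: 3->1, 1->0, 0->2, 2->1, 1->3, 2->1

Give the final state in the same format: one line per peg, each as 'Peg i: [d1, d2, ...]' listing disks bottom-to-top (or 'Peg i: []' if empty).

After move 1 (3->1):
Peg 0: []
Peg 1: [1]
Peg 2: [3, 2]
Peg 3: []

After move 2 (1->0):
Peg 0: [1]
Peg 1: []
Peg 2: [3, 2]
Peg 3: []

After move 3 (0->2):
Peg 0: []
Peg 1: []
Peg 2: [3, 2, 1]
Peg 3: []

After move 4 (2->1):
Peg 0: []
Peg 1: [1]
Peg 2: [3, 2]
Peg 3: []

After move 5 (1->3):
Peg 0: []
Peg 1: []
Peg 2: [3, 2]
Peg 3: [1]

After move 6 (2->1):
Peg 0: []
Peg 1: [2]
Peg 2: [3]
Peg 3: [1]

Answer: Peg 0: []
Peg 1: [2]
Peg 2: [3]
Peg 3: [1]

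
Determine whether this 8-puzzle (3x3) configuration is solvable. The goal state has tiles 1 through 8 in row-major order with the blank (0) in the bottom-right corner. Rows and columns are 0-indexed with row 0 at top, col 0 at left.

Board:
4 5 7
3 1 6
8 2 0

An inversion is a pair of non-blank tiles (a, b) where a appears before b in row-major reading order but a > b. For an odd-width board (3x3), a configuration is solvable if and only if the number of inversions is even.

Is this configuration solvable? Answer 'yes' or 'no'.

Answer: yes

Derivation:
Inversions (pairs i<j in row-major order where tile[i] > tile[j] > 0): 14
14 is even, so the puzzle is solvable.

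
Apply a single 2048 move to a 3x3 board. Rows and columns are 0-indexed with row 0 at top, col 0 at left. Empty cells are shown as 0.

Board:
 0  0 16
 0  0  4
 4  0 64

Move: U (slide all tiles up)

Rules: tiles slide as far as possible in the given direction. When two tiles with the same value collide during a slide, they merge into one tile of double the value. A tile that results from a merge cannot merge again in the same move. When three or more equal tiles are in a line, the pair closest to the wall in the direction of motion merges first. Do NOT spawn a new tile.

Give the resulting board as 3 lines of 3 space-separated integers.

Slide up:
col 0: [0, 0, 4] -> [4, 0, 0]
col 1: [0, 0, 0] -> [0, 0, 0]
col 2: [16, 4, 64] -> [16, 4, 64]

Answer:  4  0 16
 0  0  4
 0  0 64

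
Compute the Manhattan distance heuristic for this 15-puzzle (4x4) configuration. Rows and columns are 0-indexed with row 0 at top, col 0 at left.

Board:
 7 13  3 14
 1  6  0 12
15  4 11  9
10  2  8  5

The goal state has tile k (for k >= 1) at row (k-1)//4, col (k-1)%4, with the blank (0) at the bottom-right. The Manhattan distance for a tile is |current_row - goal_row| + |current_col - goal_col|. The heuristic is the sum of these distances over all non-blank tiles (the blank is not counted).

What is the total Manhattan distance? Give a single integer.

Tile 7: at (0,0), goal (1,2), distance |0-1|+|0-2| = 3
Tile 13: at (0,1), goal (3,0), distance |0-3|+|1-0| = 4
Tile 3: at (0,2), goal (0,2), distance |0-0|+|2-2| = 0
Tile 14: at (0,3), goal (3,1), distance |0-3|+|3-1| = 5
Tile 1: at (1,0), goal (0,0), distance |1-0|+|0-0| = 1
Tile 6: at (1,1), goal (1,1), distance |1-1|+|1-1| = 0
Tile 12: at (1,3), goal (2,3), distance |1-2|+|3-3| = 1
Tile 15: at (2,0), goal (3,2), distance |2-3|+|0-2| = 3
Tile 4: at (2,1), goal (0,3), distance |2-0|+|1-3| = 4
Tile 11: at (2,2), goal (2,2), distance |2-2|+|2-2| = 0
Tile 9: at (2,3), goal (2,0), distance |2-2|+|3-0| = 3
Tile 10: at (3,0), goal (2,1), distance |3-2|+|0-1| = 2
Tile 2: at (3,1), goal (0,1), distance |3-0|+|1-1| = 3
Tile 8: at (3,2), goal (1,3), distance |3-1|+|2-3| = 3
Tile 5: at (3,3), goal (1,0), distance |3-1|+|3-0| = 5
Sum: 3 + 4 + 0 + 5 + 1 + 0 + 1 + 3 + 4 + 0 + 3 + 2 + 3 + 3 + 5 = 37

Answer: 37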